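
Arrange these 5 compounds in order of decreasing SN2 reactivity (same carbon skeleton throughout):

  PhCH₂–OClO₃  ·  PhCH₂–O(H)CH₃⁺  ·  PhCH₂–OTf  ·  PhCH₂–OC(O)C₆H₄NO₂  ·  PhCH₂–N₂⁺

PhCH₂–N₂⁺ > PhCH₂–OTf > PhCH₂–OClO₃ > PhCH₂–O(H)CH₃⁺ > PhCH₂–OC(O)C₆H₄NO₂

The skeletons are identical, so relative rate is governed entirely by leaving-group ability.
Rank by basicity of the departing species: weakest base leaves most easily.
PhCH₂–N₂⁺ loses N₂: no meaningful conjugate acid; N₂ departs as an exceptionally stable neutral molecule
PhCH₂–OTf loses OTf⁻: pKₐ(CF₃SO₃H (triflic acid)) ≈ -14
PhCH₂–OClO₃ loses ClO₄⁻: pKₐ(HClO₄) ≈ -10
PhCH₂–O(H)CH₃⁺ loses R'OH: pKₐ(R'OH₂⁺) ≈ -2.4
PhCH₂–OC(O)C₆H₄NO₂ loses p-O₂N–C₆H₄–COO⁻: pKₐ(p-nitrobenzoic acid) ≈ 3.4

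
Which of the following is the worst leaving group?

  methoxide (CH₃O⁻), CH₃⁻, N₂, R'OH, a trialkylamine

CH₃⁻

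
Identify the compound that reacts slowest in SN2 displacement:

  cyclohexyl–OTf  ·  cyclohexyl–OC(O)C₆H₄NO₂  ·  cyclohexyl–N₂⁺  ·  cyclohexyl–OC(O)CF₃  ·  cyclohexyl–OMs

The skeletons are identical, so relative rate is governed entirely by leaving-group ability.
The more stable X⁻ (or X) is on its own — i.e. the weaker a base it is — the better a leaving group it makes.
cyclohexyl–N₂⁺ loses N₂: no meaningful conjugate acid; N₂ departs as an exceptionally stable neutral molecule
cyclohexyl–OTf loses OTf⁻: pKₐ(CF₃SO₃H (triflic acid)) ≈ -14
cyclohexyl–OMs loses OMs⁻: pKₐ(CH₃SO₃H (MsOH)) ≈ -1.9
cyclohexyl–OC(O)CF₃ loses CF₃COO⁻: pKₐ(CF₃COOH) ≈ 0.2
cyclohexyl–OC(O)C₆H₄NO₂ loses p-O₂N–C₆H₄–COO⁻: pKₐ(p-nitrobenzoic acid) ≈ 3.4

cyclohexyl–OC(O)C₆H₄NO₂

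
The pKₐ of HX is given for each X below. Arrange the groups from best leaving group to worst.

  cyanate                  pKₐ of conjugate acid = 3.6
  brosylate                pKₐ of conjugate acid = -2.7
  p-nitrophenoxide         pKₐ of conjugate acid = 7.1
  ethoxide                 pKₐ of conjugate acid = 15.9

brosylate > cyanate > p-nitrophenoxide > ethoxide

Lower conjugate-acid pKₐ ⇒ weaker base ⇒ better leaving group.
Sorting by the given values: brosylate (-2.7), cyanate (3.6), p-nitrophenoxide (7.1), ethoxide (15.9).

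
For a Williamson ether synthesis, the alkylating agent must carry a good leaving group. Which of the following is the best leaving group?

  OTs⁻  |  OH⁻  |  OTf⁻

OTf⁻

A good leaving group is a weak base: the lower the pKₐ of its conjugate acid, the more readily it departs.
OTf⁻: pKₐ(CF₃SO₃H (triflic acid)) ≈ -14
OTs⁻: pKₐ(p-CH₃C₆H₄SO₃H (TsOH)) ≈ -2.8
OH⁻: pKₐ(H₂O) ≈ 15.7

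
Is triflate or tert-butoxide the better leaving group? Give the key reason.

triflate

triflate is the better leaving group.
pKₐ(CF₃SO₃H (triflic acid)) ≈ -14 versus pKₐ(t-BuOH) ≈ 18: triflate is the much weaker base.
Charge spread over three oxygens and a CF₃ group; the premier leaving group in synthesis.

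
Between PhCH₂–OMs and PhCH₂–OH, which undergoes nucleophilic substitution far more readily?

PhCH₂–OMs

From PhCH₂–OH the departing group would be OH⁻ (pKₐ(H₂O) ≈ 15.7). Strong base; essentially never leaves without prior activation.
From PhCH₂–OMs the leaving group is OMs⁻ (pKₐ(CH₃SO₃H (MsOH)) ≈ -1.9). Resonance-delocalised alkanesulfonate.
(In practice PhCH₂–OMs is made from PhCH₂–OH by treatment with MsCl / Et₃N, converting the hydroxyl into a mesylate.)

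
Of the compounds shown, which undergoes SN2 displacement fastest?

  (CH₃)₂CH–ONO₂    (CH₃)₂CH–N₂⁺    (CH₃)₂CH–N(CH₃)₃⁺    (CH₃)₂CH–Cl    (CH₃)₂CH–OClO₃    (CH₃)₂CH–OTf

(CH₃)₂CH–N₂⁺

Same R in every case — rank the leaving groups.
Leaving-group ability tracks the stability of the departed species; conjugate-acid pKₐ is the usual yardstick (lower pKₐ → better LG).
(CH₃)₂CH–N₂⁺ loses N₂: no meaningful conjugate acid; N₂ departs as an exceptionally stable neutral molecule
(CH₃)₂CH–OTf loses OTf⁻: pKₐ(CF₃SO₃H (triflic acid)) ≈ -14
(CH₃)₂CH–OClO₃ loses ClO₄⁻: pKₐ(HClO₄) ≈ -10
(CH₃)₂CH–Cl loses Cl⁻: pKₐ(HCl) ≈ -7
(CH₃)₂CH–ONO₂ loses NO₃⁻: pKₐ(HNO₃) ≈ -1.3
(CH₃)₂CH–N(CH₃)₃⁺ loses NR'₃: pKₐ(R'₃NH⁺) ≈ 10.7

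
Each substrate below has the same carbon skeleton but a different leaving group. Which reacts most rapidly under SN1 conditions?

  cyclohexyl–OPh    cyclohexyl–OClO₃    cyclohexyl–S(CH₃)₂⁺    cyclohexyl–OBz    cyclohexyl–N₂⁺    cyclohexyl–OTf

cyclohexyl–N₂⁺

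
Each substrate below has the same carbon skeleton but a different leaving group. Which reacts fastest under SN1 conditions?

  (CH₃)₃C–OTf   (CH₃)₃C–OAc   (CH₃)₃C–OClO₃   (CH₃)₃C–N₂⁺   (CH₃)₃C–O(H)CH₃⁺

(CH₃)₃C–N₂⁺

With the same alkyl group throughout, only the leaving group differentiates the rates.
The more stable X⁻ (or X) is on its own — i.e. the weaker a base it is — the better a leaving group it makes.
(CH₃)₃C–N₂⁺ loses N₂: no meaningful conjugate acid; N₂ departs as an exceptionally stable neutral molecule
(CH₃)₃C–OTf loses OTf⁻: pKₐ(CF₃SO₃H (triflic acid)) ≈ -14
(CH₃)₃C–OClO₃ loses ClO₄⁻: pKₐ(HClO₄) ≈ -10
(CH₃)₃C–O(H)CH₃⁺ loses R'OH: pKₐ(R'OH₂⁺) ≈ -2.4
(CH₃)₃C–OAc loses AcO⁻: pKₐ(CH₃COOH) ≈ 4.8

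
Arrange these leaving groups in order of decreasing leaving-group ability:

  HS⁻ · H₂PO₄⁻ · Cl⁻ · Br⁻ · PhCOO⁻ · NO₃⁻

Br⁻ > Cl⁻ > NO₃⁻ > H₂PO₄⁻ > PhCOO⁻ > HS⁻

Br⁻: pKₐ(HBr) ≈ -9
Cl⁻: pKₐ(HCl) ≈ -7 — moderately weak base
NO₃⁻: pKₐ(HNO₃) ≈ -1.3 — resonance-delocalised over three oxygens
H₂PO₄⁻: pKₐ(H₃PO₄) ≈ 2.1 — moderate base; biological leaving group after further activation
PhCOO⁻: pKₐ(C₆H₅COOH) ≈ 4.2
HS⁻: pKₐ(H₂S) ≈ 7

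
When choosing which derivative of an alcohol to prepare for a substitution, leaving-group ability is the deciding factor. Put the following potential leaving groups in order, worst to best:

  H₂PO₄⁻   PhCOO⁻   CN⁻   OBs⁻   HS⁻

A good leaving group is a weak base: the lower the pKₐ of its conjugate acid, the more readily it departs.
OBs⁻: pKₐ(p-BrC₆H₄SO₃H) ≈ -2.8
H₂PO₄⁻: pKₐ(H₃PO₄) ≈ 2.1
PhCOO⁻: pKₐ(C₆H₅COOH) ≈ 4.2
HS⁻: pKₐ(H₂S) ≈ 7
CN⁻: pKₐ(HCN) ≈ 9.2
Listed from poorest to best leaving group as asked.

CN⁻ < HS⁻ < PhCOO⁻ < H₂PO₄⁻ < OBs⁻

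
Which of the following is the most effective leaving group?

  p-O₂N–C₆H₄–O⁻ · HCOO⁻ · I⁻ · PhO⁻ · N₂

Rank by basicity of the departing species: weakest base leaves most easily.
N₂: no meaningful conjugate acid; N₂ departs as an exceptionally stable neutral molecule
I⁻: pKₐ(HI) ≈ -10
HCOO⁻: pKₐ(HCOOH) ≈ 3.8
p-O₂N–C₆H₄–O⁻: pKₐ(p-nitrophenol) ≈ 7.2
PhO⁻: pKₐ(C₆H₅OH (phenol)) ≈ 10

N₂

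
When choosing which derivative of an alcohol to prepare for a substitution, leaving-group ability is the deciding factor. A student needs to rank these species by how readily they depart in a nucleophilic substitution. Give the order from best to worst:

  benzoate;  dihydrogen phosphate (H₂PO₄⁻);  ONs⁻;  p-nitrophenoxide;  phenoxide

ONs⁻ > dihydrogen phosphate (H₂PO₄⁻) > benzoate > p-nitrophenoxide > phenoxide

A good leaving group is a weak base: the lower the pKₐ of its conjugate acid, the more readily it departs.
ONs⁻: pKₐ(p-O₂NC₆H₄SO₃H) ≈ -3.5
dihydrogen phosphate (H₂PO₄⁻): pKₐ(H₃PO₄) ≈ 2.1 — moderate base; biological leaving group after further activation
benzoate: pKₐ(C₆H₅COOH) ≈ 4.2
p-nitrophenoxide: pKₐ(p-nitrophenol) ≈ 7.2
phenoxide: pKₐ(C₆H₅OH (phenol)) ≈ 10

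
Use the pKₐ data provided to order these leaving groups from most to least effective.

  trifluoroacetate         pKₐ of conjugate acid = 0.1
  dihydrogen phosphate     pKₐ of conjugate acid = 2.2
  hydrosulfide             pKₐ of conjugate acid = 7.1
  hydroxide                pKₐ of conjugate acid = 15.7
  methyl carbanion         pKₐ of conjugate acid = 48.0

trifluoroacetate > dihydrogen phosphate > hydrosulfide > hydroxide > methyl carbanion

Lower conjugate-acid pKₐ ⇒ weaker base ⇒ better leaving group.
Sorting by the given values: trifluoroacetate (0.1), dihydrogen phosphate (2.2), hydrosulfide (7.1), hydroxide (15.7), methyl carbanion (48.0).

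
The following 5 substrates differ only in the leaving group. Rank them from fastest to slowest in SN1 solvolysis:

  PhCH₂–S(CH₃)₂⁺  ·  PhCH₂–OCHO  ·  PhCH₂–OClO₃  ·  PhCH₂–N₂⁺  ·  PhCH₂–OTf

Same R in every case — rank the leaving groups.
Leaving-group ability tracks the stability of the departed species; conjugate-acid pKₐ is the usual yardstick (lower pKₐ → better LG).
PhCH₂–N₂⁺ loses N₂: no meaningful conjugate acid; N₂ departs as an exceptionally stable neutral molecule
PhCH₂–OTf loses OTf⁻: pKₐ(CF₃SO₃H (triflic acid)) ≈ -14
PhCH₂–OClO₃ loses ClO₄⁻: pKₐ(HClO₄) ≈ -10
PhCH₂–S(CH₃)₂⁺ loses SR'₂: pKₐ(R'₂SH⁺) ≈ -7
PhCH₂–OCHO loses HCOO⁻: pKₐ(HCOOH) ≈ 3.8

PhCH₂–N₂⁺ > PhCH₂–OTf > PhCH₂–OClO₃ > PhCH₂–S(CH₃)₂⁺ > PhCH₂–OCHO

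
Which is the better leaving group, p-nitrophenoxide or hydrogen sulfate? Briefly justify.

hydrogen sulfate

hydrogen sulfate is the better leaving group.
pKₐ(H₂SO₄) ≈ -3 versus pKₐ(p-nitrophenol) ≈ 7.2: hydrogen sulfate is the much weaker base.
Conjugate base of a strong mineral acid.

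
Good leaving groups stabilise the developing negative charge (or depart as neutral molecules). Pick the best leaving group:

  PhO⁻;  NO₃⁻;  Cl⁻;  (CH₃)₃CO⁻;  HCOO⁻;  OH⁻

Cl⁻

Rank by basicity of the departing species: weakest base leaves most easily.
Cl⁻: pKₐ(HCl) ≈ -7
NO₃⁻: pKₐ(HNO₃) ≈ -1.3
HCOO⁻: pKₐ(HCOOH) ≈ 3.8
PhO⁻: pKₐ(C₆H₅OH (phenol)) ≈ 10
OH⁻: pKₐ(H₂O) ≈ 15.7
(CH₃)₃CO⁻: pKₐ(t-BuOH) ≈ 18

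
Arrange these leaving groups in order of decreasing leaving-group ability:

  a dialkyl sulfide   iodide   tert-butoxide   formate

Leaving-group ability tracks the stability of the departed species; conjugate-acid pKₐ is the usual yardstick (lower pKₐ → better LG).
iodide: pKₐ(HI) ≈ -10
a dialkyl sulfide: pKₐ(R'₂SH⁺) ≈ -7
formate: pKₐ(HCOOH) ≈ 3.8
tert-butoxide: pKₐ(t-BuOH) ≈ 18

iodide > a dialkyl sulfide > formate > tert-butoxide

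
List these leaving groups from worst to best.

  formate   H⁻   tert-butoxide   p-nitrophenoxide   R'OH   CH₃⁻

A good leaving group is a weak base: the lower the pKₐ of its conjugate acid, the more readily it departs.
R'OH: pKₐ(R'OH₂⁺) ≈ -2.4
formate: pKₐ(HCOOH) ≈ 3.8 — resonance-stabilised carboxylate
p-nitrophenoxide: pKₐ(p-nitrophenol) ≈ 7.2
tert-butoxide: pKₐ(t-BuOH) ≈ 18 — bulky, strongly basic alkoxide
H⁻: pKₐ(H₂) ≈ 36
CH₃⁻: pKₐ(CH₄) ≈ 48 — unstabilised carbanion; the worst conceivable leaving group
The question asks for worst first, so the sequence is read in increasing leaving-group ability.

CH₃⁻ < H⁻ < tert-butoxide < p-nitrophenoxide < formate < R'OH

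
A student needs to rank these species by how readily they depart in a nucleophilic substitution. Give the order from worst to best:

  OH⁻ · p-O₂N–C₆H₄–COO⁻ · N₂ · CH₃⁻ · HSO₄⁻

Rank by basicity of the departing species: weakest base leaves most easily.
N₂: no meaningful conjugate acid; N₂ departs as an exceptionally stable neutral molecule
HSO₄⁻: pKₐ(H₂SO₄) ≈ -3
p-O₂N–C₆H₄–COO⁻: pKₐ(p-nitrobenzoic acid) ≈ 3.4
OH⁻: pKₐ(H₂O) ≈ 15.7
CH₃⁻: pKₐ(CH₄) ≈ 48
Listed from poorest to best leaving group as asked.

CH₃⁻ < OH⁻ < p-O₂N–C₆H₄–COO⁻ < HSO₄⁻ < N₂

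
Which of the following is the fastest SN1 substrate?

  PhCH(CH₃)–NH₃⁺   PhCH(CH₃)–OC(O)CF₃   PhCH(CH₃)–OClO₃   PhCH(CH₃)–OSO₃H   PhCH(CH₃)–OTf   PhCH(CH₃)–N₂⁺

PhCH(CH₃)–N₂⁺

With the same alkyl group throughout, only the leaving group differentiates the rates.
The more stable X⁻ (or X) is on its own — i.e. the weaker a base it is — the better a leaving group it makes.
PhCH(CH₃)–N₂⁺ loses N₂: no meaningful conjugate acid; N₂ departs as an exceptionally stable neutral molecule
PhCH(CH₃)–OTf loses OTf⁻: pKₐ(CF₃SO₃H (triflic acid)) ≈ -14
PhCH(CH₃)–OClO₃ loses ClO₄⁻: pKₐ(HClO₄) ≈ -10
PhCH(CH₃)–OSO₃H loses HSO₄⁻: pKₐ(H₂SO₄) ≈ -3
PhCH(CH₃)–OC(O)CF₃ loses CF₃COO⁻: pKₐ(CF₃COOH) ≈ 0.2
PhCH(CH₃)–NH₃⁺ loses NH₃: pKₐ(NH₄⁺) ≈ 9.2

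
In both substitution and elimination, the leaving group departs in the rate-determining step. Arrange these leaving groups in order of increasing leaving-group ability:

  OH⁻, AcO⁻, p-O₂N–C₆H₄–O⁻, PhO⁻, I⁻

OH⁻ < PhO⁻ < p-O₂N–C₆H₄–O⁻ < AcO⁻ < I⁻

A good leaving group is a weak base: the lower the pKₐ of its conjugate acid, the more readily it departs.
I⁻: pKₐ(HI) ≈ -10 — large, highly polarisable; very weak base
AcO⁻: pKₐ(CH₃COOH) ≈ 4.8 — resonance-stabilised but still a weak base
p-O₂N–C₆H₄–O⁻: pKₐ(p-nitrophenol) ≈ 7.2 — nitro group delocalises the charge; the classic chromogenic LG
PhO⁻: pKₐ(C₆H₅OH (phenol)) ≈ 10 — resonance into the ring helps, but still a poor LG
OH⁻: pKₐ(H₂O) ≈ 15.7 — strong base; essentially never leaves without prior activation
Reversing gives the worst-to-best order requested.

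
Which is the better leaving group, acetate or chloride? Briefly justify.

chloride is the better leaving group.
pKₐ(HCl) ≈ -7 versus pKₐ(CH₃COOH) ≈ 4.8: chloride is the much weaker base.
Moderately weak base.

chloride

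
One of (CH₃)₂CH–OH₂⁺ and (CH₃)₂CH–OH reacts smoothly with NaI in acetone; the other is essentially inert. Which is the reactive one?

From (CH₃)₂CH–OH the departing group would be OH⁻ (pKₐ(H₂O) ≈ 15.7). Strong base; essentially never leaves without prior activation.
From (CH₃)₂CH–OH₂⁺ the leaving group is H₂O (pKₐ(H₃O⁺) ≈ -1.7). Neutral; leaves from a protonated alcohol (R–OH₂⁺).
(In practice (CH₃)₂CH–OH₂⁺ is made from (CH₃)₂CH–OH by protonation with strong acid, converting the leaving group from hydroxide to neutral water.)

(CH₃)₂CH–OH₂⁺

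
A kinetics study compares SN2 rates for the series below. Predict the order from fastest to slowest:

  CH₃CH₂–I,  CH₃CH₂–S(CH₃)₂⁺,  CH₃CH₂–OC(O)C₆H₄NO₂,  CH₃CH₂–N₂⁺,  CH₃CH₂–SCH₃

CH₃CH₂–N₂⁺ > CH₃CH₂–I > CH₃CH₂–S(CH₃)₂⁺ > CH₃CH₂–OC(O)C₆H₄NO₂ > CH₃CH₂–SCH₃

Identical carbon frameworks mean the comparison reduces to leaving-group quality.
A good leaving group is a weak base: the lower the pKₐ of its conjugate acid, the more readily it departs.
CH₃CH₂–N₂⁺ loses N₂: no meaningful conjugate acid; N₂ departs as an exceptionally stable neutral molecule
CH₃CH₂–I loses I⁻: pKₐ(HI) ≈ -10
CH₃CH₂–S(CH₃)₂⁺ loses SR'₂: pKₐ(R'₂SH⁺) ≈ -7
CH₃CH₂–OC(O)C₆H₄NO₂ loses p-O₂N–C₆H₄–COO⁻: pKₐ(p-nitrobenzoic acid) ≈ 3.4
CH₃CH₂–SCH₃ loses RS⁻: pKₐ(RSH (a thiol)) ≈ 10.5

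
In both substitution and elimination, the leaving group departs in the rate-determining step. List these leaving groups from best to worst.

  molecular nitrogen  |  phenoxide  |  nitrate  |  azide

The more stable X⁻ (or X) is on its own — i.e. the weaker a base it is — the better a leaving group it makes.
molecular nitrogen: no meaningful conjugate acid; N₂ departs as an exceptionally stable neutral molecule
nitrate: pKₐ(HNO₃) ≈ -1.3
azide: pKₐ(HN₃) ≈ 4.7 — linear, resonance-stabilised
phenoxide: pKₐ(C₆H₅OH (phenol)) ≈ 10 — resonance into the ring helps, but still a poor LG

molecular nitrogen > nitrate > azide > phenoxide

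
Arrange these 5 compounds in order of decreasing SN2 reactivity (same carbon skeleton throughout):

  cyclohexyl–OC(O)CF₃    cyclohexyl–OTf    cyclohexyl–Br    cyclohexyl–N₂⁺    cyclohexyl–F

Same R in every case — rank the leaving groups.
Rank by basicity of the departing species: weakest base leaves most easily.
cyclohexyl–N₂⁺ loses N₂: no meaningful conjugate acid; N₂ departs as an exceptionally stable neutral molecule
cyclohexyl–OTf loses OTf⁻: pKₐ(CF₃SO₃H (triflic acid)) ≈ -14
cyclohexyl–Br loses Br⁻: pKₐ(HBr) ≈ -9
cyclohexyl–OC(O)CF₃ loses CF₃COO⁻: pKₐ(CF₃COOH) ≈ 0.2
cyclohexyl–F loses F⁻: pKₐ(HF) ≈ 3.2

cyclohexyl–N₂⁺ > cyclohexyl–OTf > cyclohexyl–Br > cyclohexyl–OC(O)CF₃ > cyclohexyl–F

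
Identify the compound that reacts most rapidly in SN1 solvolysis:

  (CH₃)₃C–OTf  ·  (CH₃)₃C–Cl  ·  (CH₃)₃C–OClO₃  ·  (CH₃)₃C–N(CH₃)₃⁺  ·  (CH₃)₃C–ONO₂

(CH₃)₃C–OTf

Same R in every case — rank the leaving groups.
A good leaving group is a weak base: the lower the pKₐ of its conjugate acid, the more readily it departs.
(CH₃)₃C–OTf loses OTf⁻: pKₐ(CF₃SO₃H (triflic acid)) ≈ -14
(CH₃)₃C–OClO₃ loses ClO₄⁻: pKₐ(HClO₄) ≈ -10
(CH₃)₃C–Cl loses Cl⁻: pKₐ(HCl) ≈ -7
(CH₃)₃C–ONO₂ loses NO₃⁻: pKₐ(HNO₃) ≈ -1.3
(CH₃)₃C–N(CH₃)₃⁺ loses NR'₃: pKₐ(R'₃NH⁺) ≈ 10.7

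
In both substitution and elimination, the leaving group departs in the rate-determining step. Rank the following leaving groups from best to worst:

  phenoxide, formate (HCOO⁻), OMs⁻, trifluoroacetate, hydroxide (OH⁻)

OMs⁻: pKₐ(CH₃SO₃H (MsOH)) ≈ -1.9 — resonance-delocalised alkanesulfonate
trifluoroacetate: pKₐ(CF₃COOH) ≈ 0.2
formate (HCOO⁻): pKₐ(HCOOH) ≈ 3.8 — resonance-stabilised carboxylate
phenoxide: pKₐ(C₆H₅OH (phenol)) ≈ 10
hydroxide (OH⁻): pKₐ(H₂O) ≈ 15.7 — strong base; essentially never leaves without prior activation

OMs⁻ > trifluoroacetate > formate (HCOO⁻) > phenoxide > hydroxide (OH⁻)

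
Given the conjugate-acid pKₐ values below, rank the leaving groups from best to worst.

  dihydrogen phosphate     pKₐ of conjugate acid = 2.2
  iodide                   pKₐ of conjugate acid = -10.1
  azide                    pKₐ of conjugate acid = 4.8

iodide > dihydrogen phosphate > azide

Lower conjugate-acid pKₐ ⇒ weaker base ⇒ better leaving group.
Sorting by the given values: iodide (-10.1), dihydrogen phosphate (2.2), azide (4.8).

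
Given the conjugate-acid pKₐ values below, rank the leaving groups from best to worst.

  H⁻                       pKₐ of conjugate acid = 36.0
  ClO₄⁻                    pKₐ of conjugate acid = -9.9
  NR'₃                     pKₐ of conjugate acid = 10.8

ClO₄⁻ > NR'₃ > H⁻

Lower conjugate-acid pKₐ ⇒ weaker base ⇒ better leaving group.
Sorting by the given values: ClO₄⁻ (-9.9), NR'₃ (10.8), H⁻ (36.0).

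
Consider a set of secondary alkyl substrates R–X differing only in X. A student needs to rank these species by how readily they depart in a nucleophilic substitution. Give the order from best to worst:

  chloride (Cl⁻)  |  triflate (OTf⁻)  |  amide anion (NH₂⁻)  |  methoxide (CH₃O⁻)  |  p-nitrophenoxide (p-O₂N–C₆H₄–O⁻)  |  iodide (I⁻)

Leaving-group ability tracks the stability of the departed species; conjugate-acid pKₐ is the usual yardstick (lower pKₐ → better LG).
triflate (OTf⁻): pKₐ(CF₃SO₃H (triflic acid)) ≈ -14
iodide (I⁻): pKₐ(HI) ≈ -10 — large, highly polarisable; very weak base
chloride (Cl⁻): pKₐ(HCl) ≈ -7
p-nitrophenoxide (p-O₂N–C₆H₄–O⁻): pKₐ(p-nitrophenol) ≈ 7.2 — nitro group delocalises the charge; the classic chromogenic LG
methoxide (CH₃O⁻): pKₐ(CH₃OH) ≈ 15.5
amide anion (NH₂⁻): pKₐ(NH₃) ≈ 38 — extremely strong base; never a leaving group

triflate (OTf⁻) > iodide (I⁻) > chloride (Cl⁻) > p-nitrophenoxide (p-O₂N–C₆H₄–O⁻) > methoxide (CH₃O⁻) > amide anion (NH₂⁻)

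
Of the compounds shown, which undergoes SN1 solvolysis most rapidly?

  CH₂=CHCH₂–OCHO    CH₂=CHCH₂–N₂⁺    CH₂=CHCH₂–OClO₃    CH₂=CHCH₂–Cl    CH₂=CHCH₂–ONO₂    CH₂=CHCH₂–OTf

CH₂=CHCH₂–N₂⁺

Same R in every case — rank the leaving groups.
A good leaving group is a weak base: the lower the pKₐ of its conjugate acid, the more readily it departs.
CH₂=CHCH₂–N₂⁺ loses N₂: no meaningful conjugate acid; N₂ departs as an exceptionally stable neutral molecule
CH₂=CHCH₂–OTf loses OTf⁻: pKₐ(CF₃SO₃H (triflic acid)) ≈ -14
CH₂=CHCH₂–OClO₃ loses ClO₄⁻: pKₐ(HClO₄) ≈ -10
CH₂=CHCH₂–Cl loses Cl⁻: pKₐ(HCl) ≈ -7
CH₂=CHCH₂–ONO₂ loses NO₃⁻: pKₐ(HNO₃) ≈ -1.3
CH₂=CHCH₂–OCHO loses HCOO⁻: pKₐ(HCOOH) ≈ 3.8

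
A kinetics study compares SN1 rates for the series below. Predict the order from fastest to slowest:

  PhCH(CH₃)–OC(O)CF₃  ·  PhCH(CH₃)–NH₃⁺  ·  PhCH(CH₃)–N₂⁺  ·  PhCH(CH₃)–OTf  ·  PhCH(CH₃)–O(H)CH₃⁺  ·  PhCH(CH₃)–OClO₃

PhCH(CH₃)–N₂⁺ > PhCH(CH₃)–OTf > PhCH(CH₃)–OClO₃ > PhCH(CH₃)–O(H)CH₃⁺ > PhCH(CH₃)–OC(O)CF₃ > PhCH(CH₃)–NH₃⁺

With the same alkyl group throughout, only the leaving group differentiates the rates.
Rank by basicity of the departing species: weakest base leaves most easily.
PhCH(CH₃)–N₂⁺ loses N₂: no meaningful conjugate acid; N₂ departs as an exceptionally stable neutral molecule
PhCH(CH₃)–OTf loses OTf⁻: pKₐ(CF₃SO₃H (triflic acid)) ≈ -14
PhCH(CH₃)–OClO₃ loses ClO₄⁻: pKₐ(HClO₄) ≈ -10
PhCH(CH₃)–O(H)CH₃⁺ loses R'OH: pKₐ(R'OH₂⁺) ≈ -2.4
PhCH(CH₃)–OC(O)CF₃ loses CF₃COO⁻: pKₐ(CF₃COOH) ≈ 0.2
PhCH(CH₃)–NH₃⁺ loses NH₃: pKₐ(NH₄⁺) ≈ 9.2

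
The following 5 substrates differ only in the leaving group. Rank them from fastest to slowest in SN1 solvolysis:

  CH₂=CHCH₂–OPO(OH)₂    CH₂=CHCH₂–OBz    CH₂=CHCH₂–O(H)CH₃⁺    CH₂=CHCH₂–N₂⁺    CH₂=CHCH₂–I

CH₂=CHCH₂–N₂⁺ > CH₂=CHCH₂–I > CH₂=CHCH₂–O(H)CH₃⁺ > CH₂=CHCH₂–OPO(OH)₂ > CH₂=CHCH₂–OBz

Identical carbon frameworks mean the comparison reduces to leaving-group quality.
The more stable X⁻ (or X) is on its own — i.e. the weaker a base it is — the better a leaving group it makes.
CH₂=CHCH₂–N₂⁺ loses N₂: no meaningful conjugate acid; N₂ departs as an exceptionally stable neutral molecule
CH₂=CHCH₂–I loses I⁻: pKₐ(HI) ≈ -10
CH₂=CHCH₂–O(H)CH₃⁺ loses R'OH: pKₐ(R'OH₂⁺) ≈ -2.4
CH₂=CHCH₂–OPO(OH)₂ loses H₂PO₄⁻: pKₐ(H₃PO₄) ≈ 2.1
CH₂=CHCH₂–OBz loses PhCOO⁻: pKₐ(C₆H₅COOH) ≈ 4.2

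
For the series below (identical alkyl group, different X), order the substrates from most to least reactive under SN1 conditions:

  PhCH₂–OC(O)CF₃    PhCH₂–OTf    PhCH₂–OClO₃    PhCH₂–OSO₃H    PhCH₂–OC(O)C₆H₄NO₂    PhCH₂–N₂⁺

PhCH₂–N₂⁺ > PhCH₂–OTf > PhCH₂–OClO₃ > PhCH₂–OSO₃H > PhCH₂–OC(O)CF₃ > PhCH₂–OC(O)C₆H₄NO₂

The skeletons are identical, so relative rate is governed entirely by leaving-group ability.
Rank by basicity of the departing species: weakest base leaves most easily.
PhCH₂–N₂⁺ loses N₂: no meaningful conjugate acid; N₂ departs as an exceptionally stable neutral molecule
PhCH₂–OTf loses OTf⁻: pKₐ(CF₃SO₃H (triflic acid)) ≈ -14
PhCH₂–OClO₃ loses ClO₄⁻: pKₐ(HClO₄) ≈ -10
PhCH₂–OSO₃H loses HSO₄⁻: pKₐ(H₂SO₄) ≈ -3
PhCH₂–OC(O)CF₃ loses CF₃COO⁻: pKₐ(CF₃COOH) ≈ 0.2
PhCH₂–OC(O)C₆H₄NO₂ loses p-O₂N–C₆H₄–COO⁻: pKₐ(p-nitrobenzoic acid) ≈ 3.4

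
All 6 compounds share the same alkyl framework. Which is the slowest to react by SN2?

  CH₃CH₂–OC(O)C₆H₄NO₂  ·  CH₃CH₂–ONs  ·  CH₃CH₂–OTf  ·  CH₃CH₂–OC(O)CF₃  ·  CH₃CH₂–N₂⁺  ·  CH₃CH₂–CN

CH₃CH₂–CN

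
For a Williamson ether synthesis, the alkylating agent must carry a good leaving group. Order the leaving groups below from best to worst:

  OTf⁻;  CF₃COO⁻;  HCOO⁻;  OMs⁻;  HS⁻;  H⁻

Leaving-group ability tracks the stability of the departed species; conjugate-acid pKₐ is the usual yardstick (lower pKₐ → better LG).
OTf⁻: pKₐ(CF₃SO₃H (triflic acid)) ≈ -14
OMs⁻: pKₐ(CH₃SO₃H (MsOH)) ≈ -1.9 — resonance-delocalised alkanesulfonate
CF₃COO⁻: pKₐ(CF₃COOH) ≈ 0.2 — strongly electron-withdrawing CF₃ stabilises the carboxylate
HCOO⁻: pKₐ(HCOOH) ≈ 3.8 — resonance-stabilised carboxylate
HS⁻: pKₐ(H₂S) ≈ 7 — larger and more polarisable than the oxygen analogue
H⁻: pKₐ(H₂) ≈ 36

OTf⁻ > OMs⁻ > CF₃COO⁻ > HCOO⁻ > HS⁻ > H⁻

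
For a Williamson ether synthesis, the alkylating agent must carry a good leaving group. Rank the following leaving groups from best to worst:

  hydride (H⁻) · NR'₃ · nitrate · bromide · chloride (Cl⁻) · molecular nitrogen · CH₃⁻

molecular nitrogen > bromide > chloride (Cl⁻) > nitrate > NR'₃ > hydride (H⁻) > CH₃⁻

Leaving-group ability tracks the stability of the departed species; conjugate-acid pKₐ is the usual yardstick (lower pKₐ → better LG).
molecular nitrogen: no meaningful conjugate acid; N₂ departs as an exceptionally stable neutral molecule
bromide: pKₐ(HBr) ≈ -9
chloride (Cl⁻): pKₐ(HCl) ≈ -7 — moderately weak base
nitrate: pKₐ(HNO₃) ≈ -1.3 — resonance-delocalised over three oxygens
NR'₃: pKₐ(R'₃NH⁺) ≈ 10.7 — neutral but still a fairly strong base; Hofmann-elimination LG
hydride (H⁻): pKₐ(H₂) ≈ 36 — extremely strong base; leaves only in special hydride-transfer contexts
CH₃⁻: pKₐ(CH₄) ≈ 48 — unstabilised carbanion; the worst conceivable leaving group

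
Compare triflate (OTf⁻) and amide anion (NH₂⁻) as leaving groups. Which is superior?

triflate (OTf⁻)

triflate (OTf⁻) is the better leaving group.
pKₐ(CF₃SO₃H (triflic acid)) ≈ -14 versus pKₐ(NH₃) ≈ 38: triflate (OTf⁻) is the much weaker base.
Charge spread over three oxygens and a CF₃ group; the premier leaving group in synthesis.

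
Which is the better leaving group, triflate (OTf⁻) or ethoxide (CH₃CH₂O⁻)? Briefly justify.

triflate (OTf⁻) is the better leaving group.
pKₐ(CF₃SO₃H (triflic acid)) ≈ -14 versus pKₐ(CH₃CH₂OH) ≈ 16: triflate (OTf⁻) is the much weaker base.
Charge spread over three oxygens and a CF₃ group; the premier leaving group in synthesis.

triflate (OTf⁻)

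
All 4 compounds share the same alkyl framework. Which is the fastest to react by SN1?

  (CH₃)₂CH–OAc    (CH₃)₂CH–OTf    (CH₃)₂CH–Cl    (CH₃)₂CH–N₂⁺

(CH₃)₂CH–N₂⁺

Same R in every case — rank the leaving groups.
Leaving-group ability tracks the stability of the departed species; conjugate-acid pKₐ is the usual yardstick (lower pKₐ → better LG).
(CH₃)₂CH–N₂⁺ loses N₂: no meaningful conjugate acid; N₂ departs as an exceptionally stable neutral molecule
(CH₃)₂CH–OTf loses OTf⁻: pKₐ(CF₃SO₃H (triflic acid)) ≈ -14
(CH₃)₂CH–Cl loses Cl⁻: pKₐ(HCl) ≈ -7
(CH₃)₂CH–OAc loses AcO⁻: pKₐ(CH₃COOH) ≈ 4.8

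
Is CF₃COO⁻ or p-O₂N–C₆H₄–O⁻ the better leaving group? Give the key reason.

CF₃COO⁻

CF₃COO⁻ is the better leaving group.
pKₐ(CF₃COOH) ≈ 0.2 versus pKₐ(p-nitrophenol) ≈ 7.2: CF₃COO⁻ is the much weaker base.
Strongly electron-withdrawing CF₃ stabilises the carboxylate.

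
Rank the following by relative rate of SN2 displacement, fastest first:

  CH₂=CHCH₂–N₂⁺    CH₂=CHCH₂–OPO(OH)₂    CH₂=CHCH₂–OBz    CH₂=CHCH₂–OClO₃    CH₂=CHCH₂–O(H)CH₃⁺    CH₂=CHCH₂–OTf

Identical carbon frameworks mean the comparison reduces to leaving-group quality.
A good leaving group is a weak base: the lower the pKₐ of its conjugate acid, the more readily it departs.
CH₂=CHCH₂–N₂⁺ loses N₂: no meaningful conjugate acid; N₂ departs as an exceptionally stable neutral molecule
CH₂=CHCH₂–OTf loses OTf⁻: pKₐ(CF₃SO₃H (triflic acid)) ≈ -14
CH₂=CHCH₂–OClO₃ loses ClO₄⁻: pKₐ(HClO₄) ≈ -10
CH₂=CHCH₂–O(H)CH₃⁺ loses R'OH: pKₐ(R'OH₂⁺) ≈ -2.4
CH₂=CHCH₂–OPO(OH)₂ loses H₂PO₄⁻: pKₐ(H₃PO₄) ≈ 2.1
CH₂=CHCH₂–OBz loses PhCOO⁻: pKₐ(C₆H₅COOH) ≈ 4.2

CH₂=CHCH₂–N₂⁺ > CH₂=CHCH₂–OTf > CH₂=CHCH₂–OClO₃ > CH₂=CHCH₂–O(H)CH₃⁺ > CH₂=CHCH₂–OPO(OH)₂ > CH₂=CHCH₂–OBz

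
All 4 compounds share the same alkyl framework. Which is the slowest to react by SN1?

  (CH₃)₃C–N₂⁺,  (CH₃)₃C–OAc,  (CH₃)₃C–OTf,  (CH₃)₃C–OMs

With the same alkyl group throughout, only the leaving group differentiates the rates.
A good leaving group is a weak base: the lower the pKₐ of its conjugate acid, the more readily it departs.
(CH₃)₃C–N₂⁺ loses N₂: no meaningful conjugate acid; N₂ departs as an exceptionally stable neutral molecule
(CH₃)₃C–OTf loses OTf⁻: pKₐ(CF₃SO₃H (triflic acid)) ≈ -14
(CH₃)₃C–OMs loses OMs⁻: pKₐ(CH₃SO₃H (MsOH)) ≈ -1.9
(CH₃)₃C–OAc loses AcO⁻: pKₐ(CH₃COOH) ≈ 4.8

(CH₃)₃C–OAc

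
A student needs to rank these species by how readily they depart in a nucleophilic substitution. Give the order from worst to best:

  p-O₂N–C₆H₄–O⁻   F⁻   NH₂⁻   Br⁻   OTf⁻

NH₂⁻ < p-O₂N–C₆H₄–O⁻ < F⁻ < Br⁻ < OTf⁻

Rank by basicity of the departing species: weakest base leaves most easily.
OTf⁻: pKₐ(CF₃SO₃H (triflic acid)) ≈ -14 — charge spread over three oxygens and a CF₃ group; the premier leaving group in synthesis
Br⁻: pKₐ(HBr) ≈ -9
F⁻: pKₐ(HF) ≈ 3.2 — small and strongly basic; the poor halide leaving group
p-O₂N–C₆H₄–O⁻: pKₐ(p-nitrophenol) ≈ 7.2
NH₂⁻: pKₐ(NH₃) ≈ 38
Listed from poorest to best leaving group as asked.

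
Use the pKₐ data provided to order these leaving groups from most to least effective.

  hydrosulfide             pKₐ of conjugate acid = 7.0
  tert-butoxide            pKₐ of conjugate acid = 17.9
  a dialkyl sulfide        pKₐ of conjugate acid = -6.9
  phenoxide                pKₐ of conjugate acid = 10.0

a dialkyl sulfide > hydrosulfide > phenoxide > tert-butoxide

Lower conjugate-acid pKₐ ⇒ weaker base ⇒ better leaving group.
Sorting by the given values: a dialkyl sulfide (-6.9), hydrosulfide (7.0), phenoxide (10.0), tert-butoxide (17.9).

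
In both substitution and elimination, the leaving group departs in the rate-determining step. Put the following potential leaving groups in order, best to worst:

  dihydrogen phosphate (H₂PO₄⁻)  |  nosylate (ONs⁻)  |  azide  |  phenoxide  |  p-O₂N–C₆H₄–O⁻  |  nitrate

nosylate (ONs⁻) > nitrate > dihydrogen phosphate (H₂PO₄⁻) > azide > p-O₂N–C₆H₄–O⁻ > phenoxide

nosylate (ONs⁻): pKₐ(p-O₂NC₆H₄SO₃H) ≈ -3.5
nitrate: pKₐ(HNO₃) ≈ -1.3
dihydrogen phosphate (H₂PO₄⁻): pKₐ(H₃PO₄) ≈ 2.1
azide: pKₐ(HN₃) ≈ 4.7
p-O₂N–C₆H₄–O⁻: pKₐ(p-nitrophenol) ≈ 7.2
phenoxide: pKₐ(C₆H₅OH (phenol)) ≈ 10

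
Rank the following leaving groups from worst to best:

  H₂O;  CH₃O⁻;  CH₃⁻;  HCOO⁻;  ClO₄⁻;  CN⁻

CH₃⁻ < CH₃O⁻ < CN⁻ < HCOO⁻ < H₂O < ClO₄⁻

A good leaving group is a weak base: the lower the pKₐ of its conjugate acid, the more readily it departs.
ClO₄⁻: pKₐ(HClO₄) ≈ -10
H₂O: pKₐ(H₃O⁺) ≈ -1.7
HCOO⁻: pKₐ(HCOOH) ≈ 3.8
CN⁻: pKₐ(HCN) ≈ 9.2
CH₃O⁻: pKₐ(CH₃OH) ≈ 15.5
CH₃⁻: pKₐ(CH₄) ≈ 48
Reversing gives the worst-to-best order requested.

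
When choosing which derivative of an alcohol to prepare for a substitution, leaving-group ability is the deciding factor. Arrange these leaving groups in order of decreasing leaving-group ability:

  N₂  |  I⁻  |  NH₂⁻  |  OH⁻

N₂ > I⁻ > OH⁻ > NH₂⁻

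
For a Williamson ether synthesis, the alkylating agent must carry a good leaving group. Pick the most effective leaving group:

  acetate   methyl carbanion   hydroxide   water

water

water: pKₐ(H₃O⁺) ≈ -1.7
acetate: pKₐ(CH₃COOH) ≈ 4.8
hydroxide: pKₐ(H₂O) ≈ 15.7
methyl carbanion: pKₐ(CH₄) ≈ 48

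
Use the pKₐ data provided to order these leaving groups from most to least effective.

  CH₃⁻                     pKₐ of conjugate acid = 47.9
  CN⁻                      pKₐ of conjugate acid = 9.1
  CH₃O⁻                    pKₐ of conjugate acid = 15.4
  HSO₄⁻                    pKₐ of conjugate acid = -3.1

Lower conjugate-acid pKₐ ⇒ weaker base ⇒ better leaving group.
Sorting by the given values: HSO₄⁻ (-3.1), CN⁻ (9.1), CH₃O⁻ (15.4), CH₃⁻ (47.9).

HSO₄⁻ > CN⁻ > CH₃O⁻ > CH₃⁻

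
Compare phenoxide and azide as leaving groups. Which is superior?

azide is the better leaving group.
pKₐ(HN₃) ≈ 4.7 versus pKₐ(C₆H₅OH (phenol)) ≈ 10: azide is the much weaker base.
Linear, resonance-stabilised.

azide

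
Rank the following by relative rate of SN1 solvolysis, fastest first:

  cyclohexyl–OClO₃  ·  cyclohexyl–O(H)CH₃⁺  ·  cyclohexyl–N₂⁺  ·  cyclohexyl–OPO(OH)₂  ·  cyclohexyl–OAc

Identical carbon frameworks mean the comparison reduces to leaving-group quality.
A good leaving group is a weak base: the lower the pKₐ of its conjugate acid, the more readily it departs.
cyclohexyl–N₂⁺ loses N₂: no meaningful conjugate acid; N₂ departs as an exceptionally stable neutral molecule
cyclohexyl–OClO₃ loses ClO₄⁻: pKₐ(HClO₄) ≈ -10
cyclohexyl–O(H)CH₃⁺ loses R'OH: pKₐ(R'OH₂⁺) ≈ -2.4
cyclohexyl–OPO(OH)₂ loses H₂PO₄⁻: pKₐ(H₃PO₄) ≈ 2.1
cyclohexyl–OAc loses AcO⁻: pKₐ(CH₃COOH) ≈ 4.8

cyclohexyl–N₂⁺ > cyclohexyl–OClO₃ > cyclohexyl–O(H)CH₃⁺ > cyclohexyl–OPO(OH)₂ > cyclohexyl–OAc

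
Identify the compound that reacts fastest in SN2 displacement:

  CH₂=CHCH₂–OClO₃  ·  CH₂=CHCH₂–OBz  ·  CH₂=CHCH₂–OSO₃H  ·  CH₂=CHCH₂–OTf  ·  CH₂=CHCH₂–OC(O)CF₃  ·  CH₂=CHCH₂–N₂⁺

Same R in every case — rank the leaving groups.
Rank by basicity of the departing species: weakest base leaves most easily.
CH₂=CHCH₂–N₂⁺ loses N₂: no meaningful conjugate acid; N₂ departs as an exceptionally stable neutral molecule
CH₂=CHCH₂–OTf loses OTf⁻: pKₐ(CF₃SO₃H (triflic acid)) ≈ -14
CH₂=CHCH₂–OClO₃ loses ClO₄⁻: pKₐ(HClO₄) ≈ -10
CH₂=CHCH₂–OSO₃H loses HSO₄⁻: pKₐ(H₂SO₄) ≈ -3
CH₂=CHCH₂–OC(O)CF₃ loses CF₃COO⁻: pKₐ(CF₃COOH) ≈ 0.2
CH₂=CHCH₂–OBz loses PhCOO⁻: pKₐ(C₆H₅COOH) ≈ 4.2

CH₂=CHCH₂–N₂⁺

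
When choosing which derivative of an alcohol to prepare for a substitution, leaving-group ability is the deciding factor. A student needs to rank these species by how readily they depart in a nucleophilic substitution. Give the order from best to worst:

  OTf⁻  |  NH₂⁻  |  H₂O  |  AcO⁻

OTf⁻ > H₂O > AcO⁻ > NH₂⁻

A good leaving group is a weak base: the lower the pKₐ of its conjugate acid, the more readily it departs.
OTf⁻: pKₐ(CF₃SO₃H (triflic acid)) ≈ -14 — charge spread over three oxygens and a CF₃ group; the premier leaving group in synthesis
H₂O: pKₐ(H₃O⁺) ≈ -1.7 — neutral; leaves from a protonated alcohol (R–OH₂⁺)
AcO⁻: pKₐ(CH₃COOH) ≈ 4.8
NH₂⁻: pKₐ(NH₃) ≈ 38 — extremely strong base; never a leaving group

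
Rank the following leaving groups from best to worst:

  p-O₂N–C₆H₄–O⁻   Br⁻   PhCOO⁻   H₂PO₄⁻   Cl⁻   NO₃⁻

Br⁻ > Cl⁻ > NO₃⁻ > H₂PO₄⁻ > PhCOO⁻ > p-O₂N–C₆H₄–O⁻

Br⁻: pKₐ(HBr) ≈ -9
Cl⁻: pKₐ(HCl) ≈ -7
NO₃⁻: pKₐ(HNO₃) ≈ -1.3
H₂PO₄⁻: pKₐ(H₃PO₄) ≈ 2.1
PhCOO⁻: pKₐ(C₆H₅COOH) ≈ 4.2
p-O₂N–C₆H₄–O⁻: pKₐ(p-nitrophenol) ≈ 7.2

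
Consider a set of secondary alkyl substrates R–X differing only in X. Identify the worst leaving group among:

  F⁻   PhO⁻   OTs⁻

OTs⁻: pKₐ(p-CH₃C₆H₄SO₃H (TsOH)) ≈ -2.8
F⁻: pKₐ(HF) ≈ 3.2
PhO⁻: pKₐ(C₆H₅OH (phenol)) ≈ 10

PhO⁻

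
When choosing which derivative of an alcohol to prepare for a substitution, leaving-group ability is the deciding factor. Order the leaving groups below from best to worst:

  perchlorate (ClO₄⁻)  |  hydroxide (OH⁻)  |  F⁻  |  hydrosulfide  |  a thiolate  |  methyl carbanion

perchlorate (ClO₄⁻) > F⁻ > hydrosulfide > a thiolate > hydroxide (OH⁻) > methyl carbanion

Leaving-group ability tracks the stability of the departed species; conjugate-acid pKₐ is the usual yardstick (lower pKₐ → better LG).
perchlorate (ClO₄⁻): pKₐ(HClO₄) ≈ -10 — extremely weak base; rarely used for safety reasons
F⁻: pKₐ(HF) ≈ 3.2 — small and strongly basic; the poor halide leaving group
hydrosulfide: pKₐ(H₂S) ≈ 7
a thiolate: pKₐ(RSH (a thiol)) ≈ 10.5 — moderately basic; rarely leaves without activation
hydroxide (OH⁻): pKₐ(H₂O) ≈ 15.7 — strong base; essentially never leaves without prior activation
methyl carbanion: pKₐ(CH₄) ≈ 48 — unstabilised carbanion; the worst conceivable leaving group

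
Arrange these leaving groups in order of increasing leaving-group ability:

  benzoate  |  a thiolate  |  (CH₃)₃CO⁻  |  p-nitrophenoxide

(CH₃)₃CO⁻ < a thiolate < p-nitrophenoxide < benzoate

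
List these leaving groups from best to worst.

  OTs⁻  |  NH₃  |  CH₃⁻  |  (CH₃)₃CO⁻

OTs⁻ > NH₃ > (CH₃)₃CO⁻ > CH₃⁻

OTs⁻: pKₐ(p-CH₃C₆H₄SO₃H (TsOH)) ≈ -2.8
NH₃: pKₐ(NH₄⁺) ≈ 9.2
(CH₃)₃CO⁻: pKₐ(t-BuOH) ≈ 18
CH₃⁻: pKₐ(CH₄) ≈ 48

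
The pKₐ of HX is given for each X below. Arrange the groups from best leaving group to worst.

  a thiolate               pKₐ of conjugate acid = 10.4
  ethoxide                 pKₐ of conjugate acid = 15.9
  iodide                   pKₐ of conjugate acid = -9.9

Lower conjugate-acid pKₐ ⇒ weaker base ⇒ better leaving group.
Sorting by the given values: iodide (-9.9), a thiolate (10.4), ethoxide (15.9).

iodide > a thiolate > ethoxide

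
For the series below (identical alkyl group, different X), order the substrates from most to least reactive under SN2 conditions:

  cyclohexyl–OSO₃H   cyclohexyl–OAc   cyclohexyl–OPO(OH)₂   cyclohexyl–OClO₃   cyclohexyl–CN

Same R in every case — rank the leaving groups.
Leaving-group ability tracks the stability of the departed species; conjugate-acid pKₐ is the usual yardstick (lower pKₐ → better LG).
cyclohexyl–OClO₃ loses ClO₄⁻: pKₐ(HClO₄) ≈ -10
cyclohexyl–OSO₃H loses HSO₄⁻: pKₐ(H₂SO₄) ≈ -3
cyclohexyl–OPO(OH)₂ loses H₂PO₄⁻: pKₐ(H₃PO₄) ≈ 2.1
cyclohexyl–OAc loses AcO⁻: pKₐ(CH₃COOH) ≈ 4.8
cyclohexyl–CN loses CN⁻: pKₐ(HCN) ≈ 9.2

cyclohexyl–OClO₃ > cyclohexyl–OSO₃H > cyclohexyl–OPO(OH)₂ > cyclohexyl–OAc > cyclohexyl–CN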